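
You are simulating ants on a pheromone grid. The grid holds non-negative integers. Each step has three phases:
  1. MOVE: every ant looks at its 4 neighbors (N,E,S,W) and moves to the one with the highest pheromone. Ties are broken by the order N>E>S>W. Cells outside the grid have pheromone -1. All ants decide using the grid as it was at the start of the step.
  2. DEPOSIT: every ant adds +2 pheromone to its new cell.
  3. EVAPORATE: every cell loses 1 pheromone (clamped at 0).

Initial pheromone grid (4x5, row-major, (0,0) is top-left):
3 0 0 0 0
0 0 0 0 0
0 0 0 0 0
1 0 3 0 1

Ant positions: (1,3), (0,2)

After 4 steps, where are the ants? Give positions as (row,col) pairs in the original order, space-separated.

Step 1: ant0:(1,3)->N->(0,3) | ant1:(0,2)->E->(0,3)
  grid max=3 at (0,3)
Step 2: ant0:(0,3)->E->(0,4) | ant1:(0,3)->E->(0,4)
  grid max=3 at (0,4)
Step 3: ant0:(0,4)->W->(0,3) | ant1:(0,4)->W->(0,3)
  grid max=5 at (0,3)
Step 4: ant0:(0,3)->E->(0,4) | ant1:(0,3)->E->(0,4)
  grid max=5 at (0,4)

(0,4) (0,4)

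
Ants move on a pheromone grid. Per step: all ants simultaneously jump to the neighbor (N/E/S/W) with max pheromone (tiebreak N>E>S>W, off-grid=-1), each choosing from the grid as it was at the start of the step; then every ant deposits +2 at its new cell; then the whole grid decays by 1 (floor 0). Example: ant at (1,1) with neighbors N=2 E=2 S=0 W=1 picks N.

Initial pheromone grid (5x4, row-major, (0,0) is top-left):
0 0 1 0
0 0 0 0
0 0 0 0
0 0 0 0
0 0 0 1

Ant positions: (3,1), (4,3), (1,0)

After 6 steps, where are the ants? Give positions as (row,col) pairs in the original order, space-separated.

Step 1: ant0:(3,1)->N->(2,1) | ant1:(4,3)->N->(3,3) | ant2:(1,0)->N->(0,0)
  grid max=1 at (0,0)
Step 2: ant0:(2,1)->N->(1,1) | ant1:(3,3)->N->(2,3) | ant2:(0,0)->E->(0,1)
  grid max=1 at (0,1)
Step 3: ant0:(1,1)->N->(0,1) | ant1:(2,3)->N->(1,3) | ant2:(0,1)->S->(1,1)
  grid max=2 at (0,1)
Step 4: ant0:(0,1)->S->(1,1) | ant1:(1,3)->N->(0,3) | ant2:(1,1)->N->(0,1)
  grid max=3 at (0,1)
Step 5: ant0:(1,1)->N->(0,1) | ant1:(0,3)->S->(1,3) | ant2:(0,1)->S->(1,1)
  grid max=4 at (0,1)
Step 6: ant0:(0,1)->S->(1,1) | ant1:(1,3)->N->(0,3) | ant2:(1,1)->N->(0,1)
  grid max=5 at (0,1)

(1,1) (0,3) (0,1)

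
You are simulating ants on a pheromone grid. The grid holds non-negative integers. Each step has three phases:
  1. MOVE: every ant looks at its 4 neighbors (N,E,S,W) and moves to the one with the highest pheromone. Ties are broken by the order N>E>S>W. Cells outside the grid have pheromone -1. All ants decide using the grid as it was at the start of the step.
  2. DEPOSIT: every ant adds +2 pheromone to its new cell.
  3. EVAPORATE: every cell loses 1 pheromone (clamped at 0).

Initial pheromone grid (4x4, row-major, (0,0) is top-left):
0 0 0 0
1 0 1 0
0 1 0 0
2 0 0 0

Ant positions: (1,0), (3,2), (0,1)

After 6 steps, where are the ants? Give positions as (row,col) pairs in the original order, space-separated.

Step 1: ant0:(1,0)->N->(0,0) | ant1:(3,2)->N->(2,2) | ant2:(0,1)->E->(0,2)
  grid max=1 at (0,0)
Step 2: ant0:(0,0)->E->(0,1) | ant1:(2,2)->N->(1,2) | ant2:(0,2)->E->(0,3)
  grid max=1 at (0,1)
Step 3: ant0:(0,1)->E->(0,2) | ant1:(1,2)->N->(0,2) | ant2:(0,3)->S->(1,3)
  grid max=3 at (0,2)
Step 4: ant0:(0,2)->E->(0,3) | ant1:(0,2)->E->(0,3) | ant2:(1,3)->N->(0,3)
  grid max=5 at (0,3)
Step 5: ant0:(0,3)->W->(0,2) | ant1:(0,3)->W->(0,2) | ant2:(0,3)->W->(0,2)
  grid max=7 at (0,2)
Step 6: ant0:(0,2)->E->(0,3) | ant1:(0,2)->E->(0,3) | ant2:(0,2)->E->(0,3)
  grid max=9 at (0,3)

(0,3) (0,3) (0,3)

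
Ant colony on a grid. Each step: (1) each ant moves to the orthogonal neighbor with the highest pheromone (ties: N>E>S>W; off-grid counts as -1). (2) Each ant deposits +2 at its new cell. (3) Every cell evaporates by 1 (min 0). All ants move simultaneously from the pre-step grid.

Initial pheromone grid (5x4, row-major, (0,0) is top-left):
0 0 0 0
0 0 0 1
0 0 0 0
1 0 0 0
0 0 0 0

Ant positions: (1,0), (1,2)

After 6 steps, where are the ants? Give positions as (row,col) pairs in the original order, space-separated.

Step 1: ant0:(1,0)->N->(0,0) | ant1:(1,2)->E->(1,3)
  grid max=2 at (1,3)
Step 2: ant0:(0,0)->E->(0,1) | ant1:(1,3)->N->(0,3)
  grid max=1 at (0,1)
Step 3: ant0:(0,1)->E->(0,2) | ant1:(0,3)->S->(1,3)
  grid max=2 at (1,3)
Step 4: ant0:(0,2)->E->(0,3) | ant1:(1,3)->N->(0,3)
  grid max=3 at (0,3)
Step 5: ant0:(0,3)->S->(1,3) | ant1:(0,3)->S->(1,3)
  grid max=4 at (1,3)
Step 6: ant0:(1,3)->N->(0,3) | ant1:(1,3)->N->(0,3)
  grid max=5 at (0,3)

(0,3) (0,3)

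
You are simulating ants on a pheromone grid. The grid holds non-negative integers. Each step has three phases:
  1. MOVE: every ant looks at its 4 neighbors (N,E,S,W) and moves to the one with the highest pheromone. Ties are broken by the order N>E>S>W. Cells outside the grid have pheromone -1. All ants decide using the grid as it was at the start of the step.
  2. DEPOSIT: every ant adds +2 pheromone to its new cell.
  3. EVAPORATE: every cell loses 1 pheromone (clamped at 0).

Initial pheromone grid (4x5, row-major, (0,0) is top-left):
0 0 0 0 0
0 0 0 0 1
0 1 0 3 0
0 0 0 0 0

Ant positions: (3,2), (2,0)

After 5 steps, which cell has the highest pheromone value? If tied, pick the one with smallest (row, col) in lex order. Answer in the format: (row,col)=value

Answer: (2,3)=6

Derivation:
Step 1: ant0:(3,2)->N->(2,2) | ant1:(2,0)->E->(2,1)
  grid max=2 at (2,1)
Step 2: ant0:(2,2)->E->(2,3) | ant1:(2,1)->E->(2,2)
  grid max=3 at (2,3)
Step 3: ant0:(2,3)->W->(2,2) | ant1:(2,2)->E->(2,3)
  grid max=4 at (2,3)
Step 4: ant0:(2,2)->E->(2,3) | ant1:(2,3)->W->(2,2)
  grid max=5 at (2,3)
Step 5: ant0:(2,3)->W->(2,2) | ant1:(2,2)->E->(2,3)
  grid max=6 at (2,3)
Final grid:
  0 0 0 0 0
  0 0 0 0 0
  0 0 5 6 0
  0 0 0 0 0
Max pheromone 6 at (2,3)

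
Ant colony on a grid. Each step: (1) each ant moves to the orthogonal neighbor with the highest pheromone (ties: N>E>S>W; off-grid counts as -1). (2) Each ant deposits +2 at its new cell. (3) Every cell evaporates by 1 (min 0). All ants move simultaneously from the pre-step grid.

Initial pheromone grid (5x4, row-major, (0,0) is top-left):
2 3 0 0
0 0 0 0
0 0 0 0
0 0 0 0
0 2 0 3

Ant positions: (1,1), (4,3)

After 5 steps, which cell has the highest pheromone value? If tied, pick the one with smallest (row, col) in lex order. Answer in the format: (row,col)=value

Answer: (0,1)=4

Derivation:
Step 1: ant0:(1,1)->N->(0,1) | ant1:(4,3)->N->(3,3)
  grid max=4 at (0,1)
Step 2: ant0:(0,1)->W->(0,0) | ant1:(3,3)->S->(4,3)
  grid max=3 at (0,1)
Step 3: ant0:(0,0)->E->(0,1) | ant1:(4,3)->N->(3,3)
  grid max=4 at (0,1)
Step 4: ant0:(0,1)->W->(0,0) | ant1:(3,3)->S->(4,3)
  grid max=3 at (0,1)
Step 5: ant0:(0,0)->E->(0,1) | ant1:(4,3)->N->(3,3)
  grid max=4 at (0,1)
Final grid:
  1 4 0 0
  0 0 0 0
  0 0 0 0
  0 0 0 1
  0 0 0 2
Max pheromone 4 at (0,1)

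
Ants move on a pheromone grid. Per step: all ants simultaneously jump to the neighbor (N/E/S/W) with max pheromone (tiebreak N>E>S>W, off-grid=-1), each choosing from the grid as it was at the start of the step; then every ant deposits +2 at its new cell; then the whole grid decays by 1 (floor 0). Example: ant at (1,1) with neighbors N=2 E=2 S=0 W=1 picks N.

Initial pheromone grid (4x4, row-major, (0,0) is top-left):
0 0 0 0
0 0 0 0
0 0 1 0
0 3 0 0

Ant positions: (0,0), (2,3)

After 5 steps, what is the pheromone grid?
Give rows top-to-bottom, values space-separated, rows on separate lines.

After step 1: ants at (0,1),(2,2)
  0 1 0 0
  0 0 0 0
  0 0 2 0
  0 2 0 0
After step 2: ants at (0,2),(1,2)
  0 0 1 0
  0 0 1 0
  0 0 1 0
  0 1 0 0
After step 3: ants at (1,2),(0,2)
  0 0 2 0
  0 0 2 0
  0 0 0 0
  0 0 0 0
After step 4: ants at (0,2),(1,2)
  0 0 3 0
  0 0 3 0
  0 0 0 0
  0 0 0 0
After step 5: ants at (1,2),(0,2)
  0 0 4 0
  0 0 4 0
  0 0 0 0
  0 0 0 0

0 0 4 0
0 0 4 0
0 0 0 0
0 0 0 0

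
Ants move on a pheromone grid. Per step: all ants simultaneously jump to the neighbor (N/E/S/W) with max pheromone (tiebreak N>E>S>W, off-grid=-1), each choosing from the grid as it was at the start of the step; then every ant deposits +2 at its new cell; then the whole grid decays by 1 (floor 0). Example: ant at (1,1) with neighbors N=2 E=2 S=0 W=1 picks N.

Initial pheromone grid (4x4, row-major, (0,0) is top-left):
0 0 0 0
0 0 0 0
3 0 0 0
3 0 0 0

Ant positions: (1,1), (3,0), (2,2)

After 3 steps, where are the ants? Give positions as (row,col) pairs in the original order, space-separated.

Step 1: ant0:(1,1)->N->(0,1) | ant1:(3,0)->N->(2,0) | ant2:(2,2)->N->(1,2)
  grid max=4 at (2,0)
Step 2: ant0:(0,1)->E->(0,2) | ant1:(2,0)->S->(3,0) | ant2:(1,2)->N->(0,2)
  grid max=3 at (0,2)
Step 3: ant0:(0,2)->E->(0,3) | ant1:(3,0)->N->(2,0) | ant2:(0,2)->E->(0,3)
  grid max=4 at (2,0)

(0,3) (2,0) (0,3)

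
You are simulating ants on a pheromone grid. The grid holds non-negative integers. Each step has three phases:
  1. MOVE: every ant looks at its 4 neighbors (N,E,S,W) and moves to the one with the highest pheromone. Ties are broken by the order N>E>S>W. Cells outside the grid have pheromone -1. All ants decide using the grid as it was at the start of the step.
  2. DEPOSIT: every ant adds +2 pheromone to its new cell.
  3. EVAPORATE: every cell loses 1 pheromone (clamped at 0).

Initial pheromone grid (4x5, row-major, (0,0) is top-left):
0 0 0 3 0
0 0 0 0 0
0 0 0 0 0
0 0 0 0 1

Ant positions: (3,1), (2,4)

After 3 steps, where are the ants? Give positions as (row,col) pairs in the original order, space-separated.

Step 1: ant0:(3,1)->N->(2,1) | ant1:(2,4)->S->(3,4)
  grid max=2 at (0,3)
Step 2: ant0:(2,1)->N->(1,1) | ant1:(3,4)->N->(2,4)
  grid max=1 at (0,3)
Step 3: ant0:(1,1)->N->(0,1) | ant1:(2,4)->S->(3,4)
  grid max=2 at (3,4)

(0,1) (3,4)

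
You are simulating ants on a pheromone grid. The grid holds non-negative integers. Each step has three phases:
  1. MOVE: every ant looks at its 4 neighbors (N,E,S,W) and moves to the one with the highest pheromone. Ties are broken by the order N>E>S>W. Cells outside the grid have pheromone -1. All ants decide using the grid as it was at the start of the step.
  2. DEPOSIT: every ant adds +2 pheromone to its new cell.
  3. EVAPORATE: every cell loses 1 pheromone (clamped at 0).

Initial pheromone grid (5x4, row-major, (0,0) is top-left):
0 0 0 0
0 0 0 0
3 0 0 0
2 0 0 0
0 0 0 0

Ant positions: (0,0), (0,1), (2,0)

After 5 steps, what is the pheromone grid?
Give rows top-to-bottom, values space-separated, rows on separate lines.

After step 1: ants at (0,1),(0,2),(3,0)
  0 1 1 0
  0 0 0 0
  2 0 0 0
  3 0 0 0
  0 0 0 0
After step 2: ants at (0,2),(0,1),(2,0)
  0 2 2 0
  0 0 0 0
  3 0 0 0
  2 0 0 0
  0 0 0 0
After step 3: ants at (0,1),(0,2),(3,0)
  0 3 3 0
  0 0 0 0
  2 0 0 0
  3 0 0 0
  0 0 0 0
After step 4: ants at (0,2),(0,1),(2,0)
  0 4 4 0
  0 0 0 0
  3 0 0 0
  2 0 0 0
  0 0 0 0
After step 5: ants at (0,1),(0,2),(3,0)
  0 5 5 0
  0 0 0 0
  2 0 0 0
  3 0 0 0
  0 0 0 0

0 5 5 0
0 0 0 0
2 0 0 0
3 0 0 0
0 0 0 0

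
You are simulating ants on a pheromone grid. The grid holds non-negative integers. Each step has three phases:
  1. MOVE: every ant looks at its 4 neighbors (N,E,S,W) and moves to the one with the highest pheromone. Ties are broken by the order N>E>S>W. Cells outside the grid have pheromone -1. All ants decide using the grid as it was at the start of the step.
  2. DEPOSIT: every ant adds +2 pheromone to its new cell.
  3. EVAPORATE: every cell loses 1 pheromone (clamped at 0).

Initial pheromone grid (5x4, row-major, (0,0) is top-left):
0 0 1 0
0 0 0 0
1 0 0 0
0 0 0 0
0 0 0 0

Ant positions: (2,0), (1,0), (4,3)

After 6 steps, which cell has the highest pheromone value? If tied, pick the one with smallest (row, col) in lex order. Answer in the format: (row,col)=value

Step 1: ant0:(2,0)->N->(1,0) | ant1:(1,0)->S->(2,0) | ant2:(4,3)->N->(3,3)
  grid max=2 at (2,0)
Step 2: ant0:(1,0)->S->(2,0) | ant1:(2,0)->N->(1,0) | ant2:(3,3)->N->(2,3)
  grid max=3 at (2,0)
Step 3: ant0:(2,0)->N->(1,0) | ant1:(1,0)->S->(2,0) | ant2:(2,3)->N->(1,3)
  grid max=4 at (2,0)
Step 4: ant0:(1,0)->S->(2,0) | ant1:(2,0)->N->(1,0) | ant2:(1,3)->N->(0,3)
  grid max=5 at (2,0)
Step 5: ant0:(2,0)->N->(1,0) | ant1:(1,0)->S->(2,0) | ant2:(0,3)->S->(1,3)
  grid max=6 at (2,0)
Step 6: ant0:(1,0)->S->(2,0) | ant1:(2,0)->N->(1,0) | ant2:(1,3)->N->(0,3)
  grid max=7 at (2,0)
Final grid:
  0 0 0 1
  6 0 0 0
  7 0 0 0
  0 0 0 0
  0 0 0 0
Max pheromone 7 at (2,0)

Answer: (2,0)=7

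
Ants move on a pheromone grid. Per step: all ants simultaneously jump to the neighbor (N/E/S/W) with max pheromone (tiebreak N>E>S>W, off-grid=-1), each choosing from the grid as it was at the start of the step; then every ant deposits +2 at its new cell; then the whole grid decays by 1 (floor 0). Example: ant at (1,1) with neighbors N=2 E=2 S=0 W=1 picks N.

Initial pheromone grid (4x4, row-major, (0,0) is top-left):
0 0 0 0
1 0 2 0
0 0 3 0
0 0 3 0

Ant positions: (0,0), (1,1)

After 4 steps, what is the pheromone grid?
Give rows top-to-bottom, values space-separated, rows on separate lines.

After step 1: ants at (1,0),(1,2)
  0 0 0 0
  2 0 3 0
  0 0 2 0
  0 0 2 0
After step 2: ants at (0,0),(2,2)
  1 0 0 0
  1 0 2 0
  0 0 3 0
  0 0 1 0
After step 3: ants at (1,0),(1,2)
  0 0 0 0
  2 0 3 0
  0 0 2 0
  0 0 0 0
After step 4: ants at (0,0),(2,2)
  1 0 0 0
  1 0 2 0
  0 0 3 0
  0 0 0 0

1 0 0 0
1 0 2 0
0 0 3 0
0 0 0 0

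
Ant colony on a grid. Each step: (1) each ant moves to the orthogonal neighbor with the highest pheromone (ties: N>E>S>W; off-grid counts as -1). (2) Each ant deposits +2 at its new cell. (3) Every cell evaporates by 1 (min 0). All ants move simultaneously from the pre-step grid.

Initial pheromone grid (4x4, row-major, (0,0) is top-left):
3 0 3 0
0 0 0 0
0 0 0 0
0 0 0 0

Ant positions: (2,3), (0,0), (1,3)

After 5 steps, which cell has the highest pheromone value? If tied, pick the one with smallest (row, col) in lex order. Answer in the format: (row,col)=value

Step 1: ant0:(2,3)->N->(1,3) | ant1:(0,0)->E->(0,1) | ant2:(1,3)->N->(0,3)
  grid max=2 at (0,0)
Step 2: ant0:(1,3)->N->(0,3) | ant1:(0,1)->E->(0,2) | ant2:(0,3)->W->(0,2)
  grid max=5 at (0,2)
Step 3: ant0:(0,3)->W->(0,2) | ant1:(0,2)->E->(0,3) | ant2:(0,2)->E->(0,3)
  grid max=6 at (0,2)
Step 4: ant0:(0,2)->E->(0,3) | ant1:(0,3)->W->(0,2) | ant2:(0,3)->W->(0,2)
  grid max=9 at (0,2)
Step 5: ant0:(0,3)->W->(0,2) | ant1:(0,2)->E->(0,3) | ant2:(0,2)->E->(0,3)
  grid max=10 at (0,2)
Final grid:
  0 0 10 9
  0 0 0 0
  0 0 0 0
  0 0 0 0
Max pheromone 10 at (0,2)

Answer: (0,2)=10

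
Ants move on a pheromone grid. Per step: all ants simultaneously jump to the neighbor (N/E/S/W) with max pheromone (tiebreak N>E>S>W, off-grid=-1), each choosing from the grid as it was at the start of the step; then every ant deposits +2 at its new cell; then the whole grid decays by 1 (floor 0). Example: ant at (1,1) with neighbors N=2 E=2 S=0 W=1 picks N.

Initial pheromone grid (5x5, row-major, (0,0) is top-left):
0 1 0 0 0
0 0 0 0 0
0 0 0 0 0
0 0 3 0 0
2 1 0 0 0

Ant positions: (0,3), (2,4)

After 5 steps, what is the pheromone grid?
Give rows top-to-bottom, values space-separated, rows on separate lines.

After step 1: ants at (0,4),(1,4)
  0 0 0 0 1
  0 0 0 0 1
  0 0 0 0 0
  0 0 2 0 0
  1 0 0 0 0
After step 2: ants at (1,4),(0,4)
  0 0 0 0 2
  0 0 0 0 2
  0 0 0 0 0
  0 0 1 0 0
  0 0 0 0 0
After step 3: ants at (0,4),(1,4)
  0 0 0 0 3
  0 0 0 0 3
  0 0 0 0 0
  0 0 0 0 0
  0 0 0 0 0
After step 4: ants at (1,4),(0,4)
  0 0 0 0 4
  0 0 0 0 4
  0 0 0 0 0
  0 0 0 0 0
  0 0 0 0 0
After step 5: ants at (0,4),(1,4)
  0 0 0 0 5
  0 0 0 0 5
  0 0 0 0 0
  0 0 0 0 0
  0 0 0 0 0

0 0 0 0 5
0 0 0 0 5
0 0 0 0 0
0 0 0 0 0
0 0 0 0 0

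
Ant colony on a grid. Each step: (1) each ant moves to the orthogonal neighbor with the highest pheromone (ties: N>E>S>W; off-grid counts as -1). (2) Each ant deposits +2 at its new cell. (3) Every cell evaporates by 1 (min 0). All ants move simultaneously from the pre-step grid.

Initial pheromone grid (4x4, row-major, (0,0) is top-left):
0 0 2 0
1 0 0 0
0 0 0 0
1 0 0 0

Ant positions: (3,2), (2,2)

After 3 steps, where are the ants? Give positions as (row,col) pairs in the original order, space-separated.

Step 1: ant0:(3,2)->N->(2,2) | ant1:(2,2)->N->(1,2)
  grid max=1 at (0,2)
Step 2: ant0:(2,2)->N->(1,2) | ant1:(1,2)->N->(0,2)
  grid max=2 at (0,2)
Step 3: ant0:(1,2)->N->(0,2) | ant1:(0,2)->S->(1,2)
  grid max=3 at (0,2)

(0,2) (1,2)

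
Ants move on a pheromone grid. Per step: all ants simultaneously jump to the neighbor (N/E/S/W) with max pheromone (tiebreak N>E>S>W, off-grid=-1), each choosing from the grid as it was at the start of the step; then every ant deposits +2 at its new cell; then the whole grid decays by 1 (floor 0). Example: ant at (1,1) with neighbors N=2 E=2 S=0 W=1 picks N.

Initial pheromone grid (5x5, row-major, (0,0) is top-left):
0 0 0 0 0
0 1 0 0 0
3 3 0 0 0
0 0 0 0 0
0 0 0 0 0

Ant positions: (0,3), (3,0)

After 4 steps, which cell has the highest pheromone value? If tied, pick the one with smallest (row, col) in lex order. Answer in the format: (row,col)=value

Answer: (2,0)=3

Derivation:
Step 1: ant0:(0,3)->E->(0,4) | ant1:(3,0)->N->(2,0)
  grid max=4 at (2,0)
Step 2: ant0:(0,4)->S->(1,4) | ant1:(2,0)->E->(2,1)
  grid max=3 at (2,0)
Step 3: ant0:(1,4)->N->(0,4) | ant1:(2,1)->W->(2,0)
  grid max=4 at (2,0)
Step 4: ant0:(0,4)->S->(1,4) | ant1:(2,0)->E->(2,1)
  grid max=3 at (2,0)
Final grid:
  0 0 0 0 0
  0 0 0 0 1
  3 3 0 0 0
  0 0 0 0 0
  0 0 0 0 0
Max pheromone 3 at (2,0)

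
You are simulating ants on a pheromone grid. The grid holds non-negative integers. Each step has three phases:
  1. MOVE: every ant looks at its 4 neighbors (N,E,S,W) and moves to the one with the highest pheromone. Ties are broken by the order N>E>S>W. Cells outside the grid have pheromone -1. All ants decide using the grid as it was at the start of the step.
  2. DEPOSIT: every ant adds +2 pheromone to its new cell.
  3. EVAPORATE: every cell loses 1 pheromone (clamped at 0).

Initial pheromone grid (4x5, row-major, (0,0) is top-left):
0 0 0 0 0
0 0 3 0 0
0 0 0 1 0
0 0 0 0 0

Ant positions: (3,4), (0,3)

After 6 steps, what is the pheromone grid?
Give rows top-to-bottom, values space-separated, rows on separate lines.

After step 1: ants at (2,4),(0,4)
  0 0 0 0 1
  0 0 2 0 0
  0 0 0 0 1
  0 0 0 0 0
After step 2: ants at (1,4),(1,4)
  0 0 0 0 0
  0 0 1 0 3
  0 0 0 0 0
  0 0 0 0 0
After step 3: ants at (0,4),(0,4)
  0 0 0 0 3
  0 0 0 0 2
  0 0 0 0 0
  0 0 0 0 0
After step 4: ants at (1,4),(1,4)
  0 0 0 0 2
  0 0 0 0 5
  0 0 0 0 0
  0 0 0 0 0
After step 5: ants at (0,4),(0,4)
  0 0 0 0 5
  0 0 0 0 4
  0 0 0 0 0
  0 0 0 0 0
After step 6: ants at (1,4),(1,4)
  0 0 0 0 4
  0 0 0 0 7
  0 0 0 0 0
  0 0 0 0 0

0 0 0 0 4
0 0 0 0 7
0 0 0 0 0
0 0 0 0 0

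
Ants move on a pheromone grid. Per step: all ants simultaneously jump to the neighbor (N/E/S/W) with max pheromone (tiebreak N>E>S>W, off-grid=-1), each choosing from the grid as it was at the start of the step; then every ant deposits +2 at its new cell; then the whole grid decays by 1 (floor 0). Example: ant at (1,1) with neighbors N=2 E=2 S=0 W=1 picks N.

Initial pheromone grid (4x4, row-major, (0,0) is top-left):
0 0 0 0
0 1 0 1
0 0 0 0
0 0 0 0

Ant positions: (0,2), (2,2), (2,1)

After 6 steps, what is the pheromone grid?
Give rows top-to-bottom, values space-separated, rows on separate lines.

After step 1: ants at (0,3),(1,2),(1,1)
  0 0 0 1
  0 2 1 0
  0 0 0 0
  0 0 0 0
After step 2: ants at (1,3),(1,1),(1,2)
  0 0 0 0
  0 3 2 1
  0 0 0 0
  0 0 0 0
After step 3: ants at (1,2),(1,2),(1,1)
  0 0 0 0
  0 4 5 0
  0 0 0 0
  0 0 0 0
After step 4: ants at (1,1),(1,1),(1,2)
  0 0 0 0
  0 7 6 0
  0 0 0 0
  0 0 0 0
After step 5: ants at (1,2),(1,2),(1,1)
  0 0 0 0
  0 8 9 0
  0 0 0 0
  0 0 0 0
After step 6: ants at (1,1),(1,1),(1,2)
  0 0 0 0
  0 11 10 0
  0 0 0 0
  0 0 0 0

0 0 0 0
0 11 10 0
0 0 0 0
0 0 0 0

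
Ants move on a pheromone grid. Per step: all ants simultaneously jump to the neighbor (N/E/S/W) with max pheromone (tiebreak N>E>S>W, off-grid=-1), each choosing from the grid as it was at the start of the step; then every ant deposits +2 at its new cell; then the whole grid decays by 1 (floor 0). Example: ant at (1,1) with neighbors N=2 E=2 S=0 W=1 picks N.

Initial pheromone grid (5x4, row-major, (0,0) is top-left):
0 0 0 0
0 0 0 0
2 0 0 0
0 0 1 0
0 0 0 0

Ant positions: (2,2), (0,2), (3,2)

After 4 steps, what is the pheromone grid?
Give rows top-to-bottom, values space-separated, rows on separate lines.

After step 1: ants at (3,2),(0,3),(2,2)
  0 0 0 1
  0 0 0 0
  1 0 1 0
  0 0 2 0
  0 0 0 0
After step 2: ants at (2,2),(1,3),(3,2)
  0 0 0 0
  0 0 0 1
  0 0 2 0
  0 0 3 0
  0 0 0 0
After step 3: ants at (3,2),(0,3),(2,2)
  0 0 0 1
  0 0 0 0
  0 0 3 0
  0 0 4 0
  0 0 0 0
After step 4: ants at (2,2),(1,3),(3,2)
  0 0 0 0
  0 0 0 1
  0 0 4 0
  0 0 5 0
  0 0 0 0

0 0 0 0
0 0 0 1
0 0 4 0
0 0 5 0
0 0 0 0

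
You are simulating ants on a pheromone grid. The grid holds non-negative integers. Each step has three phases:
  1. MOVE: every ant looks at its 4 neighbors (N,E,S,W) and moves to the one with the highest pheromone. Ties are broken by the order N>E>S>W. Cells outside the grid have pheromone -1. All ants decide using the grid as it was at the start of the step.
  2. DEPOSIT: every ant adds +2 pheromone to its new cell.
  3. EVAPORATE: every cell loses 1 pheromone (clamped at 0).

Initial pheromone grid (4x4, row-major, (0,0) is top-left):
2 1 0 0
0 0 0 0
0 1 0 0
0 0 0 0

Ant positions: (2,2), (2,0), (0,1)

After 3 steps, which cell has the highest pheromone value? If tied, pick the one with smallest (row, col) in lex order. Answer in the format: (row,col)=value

Step 1: ant0:(2,2)->W->(2,1) | ant1:(2,0)->E->(2,1) | ant2:(0,1)->W->(0,0)
  grid max=4 at (2,1)
Step 2: ant0:(2,1)->N->(1,1) | ant1:(2,1)->N->(1,1) | ant2:(0,0)->E->(0,1)
  grid max=3 at (1,1)
Step 3: ant0:(1,1)->S->(2,1) | ant1:(1,1)->S->(2,1) | ant2:(0,1)->S->(1,1)
  grid max=6 at (2,1)
Final grid:
  1 0 0 0
  0 4 0 0
  0 6 0 0
  0 0 0 0
Max pheromone 6 at (2,1)

Answer: (2,1)=6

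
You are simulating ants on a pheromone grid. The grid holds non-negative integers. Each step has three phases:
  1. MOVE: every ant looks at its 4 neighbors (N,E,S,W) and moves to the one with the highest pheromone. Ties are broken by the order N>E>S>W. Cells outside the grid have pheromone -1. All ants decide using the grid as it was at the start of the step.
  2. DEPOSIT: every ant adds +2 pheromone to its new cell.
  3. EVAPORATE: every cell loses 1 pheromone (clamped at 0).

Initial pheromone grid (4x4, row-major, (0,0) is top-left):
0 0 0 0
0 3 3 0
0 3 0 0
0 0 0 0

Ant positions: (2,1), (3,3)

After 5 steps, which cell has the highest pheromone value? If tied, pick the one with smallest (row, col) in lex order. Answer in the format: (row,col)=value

Answer: (1,1)=6

Derivation:
Step 1: ant0:(2,1)->N->(1,1) | ant1:(3,3)->N->(2,3)
  grid max=4 at (1,1)
Step 2: ant0:(1,1)->E->(1,2) | ant1:(2,3)->N->(1,3)
  grid max=3 at (1,1)
Step 3: ant0:(1,2)->W->(1,1) | ant1:(1,3)->W->(1,2)
  grid max=4 at (1,1)
Step 4: ant0:(1,1)->E->(1,2) | ant1:(1,2)->W->(1,1)
  grid max=5 at (1,1)
Step 5: ant0:(1,2)->W->(1,1) | ant1:(1,1)->E->(1,2)
  grid max=6 at (1,1)
Final grid:
  0 0 0 0
  0 6 6 0
  0 0 0 0
  0 0 0 0
Max pheromone 6 at (1,1)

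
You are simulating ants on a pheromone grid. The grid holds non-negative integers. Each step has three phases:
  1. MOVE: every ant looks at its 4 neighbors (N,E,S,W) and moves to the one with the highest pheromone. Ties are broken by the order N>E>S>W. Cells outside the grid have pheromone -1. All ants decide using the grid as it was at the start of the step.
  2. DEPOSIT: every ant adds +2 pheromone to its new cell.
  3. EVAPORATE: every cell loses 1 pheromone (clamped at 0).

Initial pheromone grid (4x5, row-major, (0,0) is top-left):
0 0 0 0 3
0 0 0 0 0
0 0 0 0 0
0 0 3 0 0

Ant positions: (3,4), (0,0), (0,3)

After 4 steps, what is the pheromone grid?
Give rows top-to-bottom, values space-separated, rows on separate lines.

After step 1: ants at (2,4),(0,1),(0,4)
  0 1 0 0 4
  0 0 0 0 0
  0 0 0 0 1
  0 0 2 0 0
After step 2: ants at (1,4),(0,2),(1,4)
  0 0 1 0 3
  0 0 0 0 3
  0 0 0 0 0
  0 0 1 0 0
After step 3: ants at (0,4),(0,3),(0,4)
  0 0 0 1 6
  0 0 0 0 2
  0 0 0 0 0
  0 0 0 0 0
After step 4: ants at (1,4),(0,4),(1,4)
  0 0 0 0 7
  0 0 0 0 5
  0 0 0 0 0
  0 0 0 0 0

0 0 0 0 7
0 0 0 0 5
0 0 0 0 0
0 0 0 0 0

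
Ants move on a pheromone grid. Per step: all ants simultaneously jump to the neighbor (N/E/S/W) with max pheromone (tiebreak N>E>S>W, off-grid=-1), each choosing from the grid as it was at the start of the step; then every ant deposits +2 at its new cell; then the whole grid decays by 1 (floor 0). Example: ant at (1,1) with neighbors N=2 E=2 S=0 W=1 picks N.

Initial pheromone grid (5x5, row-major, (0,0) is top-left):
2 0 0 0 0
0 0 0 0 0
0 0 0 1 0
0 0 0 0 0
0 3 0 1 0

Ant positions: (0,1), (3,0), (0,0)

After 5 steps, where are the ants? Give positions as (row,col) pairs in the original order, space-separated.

Step 1: ant0:(0,1)->W->(0,0) | ant1:(3,0)->N->(2,0) | ant2:(0,0)->E->(0,1)
  grid max=3 at (0,0)
Step 2: ant0:(0,0)->E->(0,1) | ant1:(2,0)->N->(1,0) | ant2:(0,1)->W->(0,0)
  grid max=4 at (0,0)
Step 3: ant0:(0,1)->W->(0,0) | ant1:(1,0)->N->(0,0) | ant2:(0,0)->E->(0,1)
  grid max=7 at (0,0)
Step 4: ant0:(0,0)->E->(0,1) | ant1:(0,0)->E->(0,1) | ant2:(0,1)->W->(0,0)
  grid max=8 at (0,0)
Step 5: ant0:(0,1)->W->(0,0) | ant1:(0,1)->W->(0,0) | ant2:(0,0)->E->(0,1)
  grid max=11 at (0,0)

(0,0) (0,0) (0,1)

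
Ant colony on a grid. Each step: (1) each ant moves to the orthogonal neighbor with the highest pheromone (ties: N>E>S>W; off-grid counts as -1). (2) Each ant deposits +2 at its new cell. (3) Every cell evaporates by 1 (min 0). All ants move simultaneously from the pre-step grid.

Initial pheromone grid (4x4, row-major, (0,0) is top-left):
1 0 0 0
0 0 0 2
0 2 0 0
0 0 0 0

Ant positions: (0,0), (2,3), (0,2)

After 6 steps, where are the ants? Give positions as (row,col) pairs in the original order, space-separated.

Step 1: ant0:(0,0)->E->(0,1) | ant1:(2,3)->N->(1,3) | ant2:(0,2)->E->(0,3)
  grid max=3 at (1,3)
Step 2: ant0:(0,1)->E->(0,2) | ant1:(1,3)->N->(0,3) | ant2:(0,3)->S->(1,3)
  grid max=4 at (1,3)
Step 3: ant0:(0,2)->E->(0,3) | ant1:(0,3)->S->(1,3) | ant2:(1,3)->N->(0,3)
  grid max=5 at (0,3)
Step 4: ant0:(0,3)->S->(1,3) | ant1:(1,3)->N->(0,3) | ant2:(0,3)->S->(1,3)
  grid max=8 at (1,3)
Step 5: ant0:(1,3)->N->(0,3) | ant1:(0,3)->S->(1,3) | ant2:(1,3)->N->(0,3)
  grid max=9 at (0,3)
Step 6: ant0:(0,3)->S->(1,3) | ant1:(1,3)->N->(0,3) | ant2:(0,3)->S->(1,3)
  grid max=12 at (1,3)

(1,3) (0,3) (1,3)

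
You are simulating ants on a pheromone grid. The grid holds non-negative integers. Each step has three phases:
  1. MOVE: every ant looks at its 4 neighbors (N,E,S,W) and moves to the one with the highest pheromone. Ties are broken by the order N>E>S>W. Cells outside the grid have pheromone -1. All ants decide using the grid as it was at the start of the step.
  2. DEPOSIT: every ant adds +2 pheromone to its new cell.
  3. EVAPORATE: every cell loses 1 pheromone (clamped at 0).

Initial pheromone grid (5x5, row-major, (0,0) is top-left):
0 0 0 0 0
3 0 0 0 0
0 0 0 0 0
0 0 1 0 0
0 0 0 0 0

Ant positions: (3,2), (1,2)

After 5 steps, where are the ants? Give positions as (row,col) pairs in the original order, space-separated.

Step 1: ant0:(3,2)->N->(2,2) | ant1:(1,2)->N->(0,2)
  grid max=2 at (1,0)
Step 2: ant0:(2,2)->N->(1,2) | ant1:(0,2)->E->(0,3)
  grid max=1 at (0,3)
Step 3: ant0:(1,2)->N->(0,2) | ant1:(0,3)->E->(0,4)
  grid max=1 at (0,2)
Step 4: ant0:(0,2)->E->(0,3) | ant1:(0,4)->S->(1,4)
  grid max=1 at (0,3)
Step 5: ant0:(0,3)->E->(0,4) | ant1:(1,4)->N->(0,4)
  grid max=3 at (0,4)

(0,4) (0,4)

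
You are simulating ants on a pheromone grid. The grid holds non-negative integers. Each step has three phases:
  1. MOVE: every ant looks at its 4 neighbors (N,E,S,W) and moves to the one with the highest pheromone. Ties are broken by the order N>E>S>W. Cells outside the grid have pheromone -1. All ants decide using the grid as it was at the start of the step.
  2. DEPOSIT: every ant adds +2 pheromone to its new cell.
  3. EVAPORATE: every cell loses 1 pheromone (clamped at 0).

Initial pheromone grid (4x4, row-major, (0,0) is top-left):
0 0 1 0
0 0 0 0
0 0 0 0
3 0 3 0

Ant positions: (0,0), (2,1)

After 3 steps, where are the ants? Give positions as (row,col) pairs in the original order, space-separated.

Step 1: ant0:(0,0)->E->(0,1) | ant1:(2,1)->N->(1,1)
  grid max=2 at (3,0)
Step 2: ant0:(0,1)->S->(1,1) | ant1:(1,1)->N->(0,1)
  grid max=2 at (0,1)
Step 3: ant0:(1,1)->N->(0,1) | ant1:(0,1)->S->(1,1)
  grid max=3 at (0,1)

(0,1) (1,1)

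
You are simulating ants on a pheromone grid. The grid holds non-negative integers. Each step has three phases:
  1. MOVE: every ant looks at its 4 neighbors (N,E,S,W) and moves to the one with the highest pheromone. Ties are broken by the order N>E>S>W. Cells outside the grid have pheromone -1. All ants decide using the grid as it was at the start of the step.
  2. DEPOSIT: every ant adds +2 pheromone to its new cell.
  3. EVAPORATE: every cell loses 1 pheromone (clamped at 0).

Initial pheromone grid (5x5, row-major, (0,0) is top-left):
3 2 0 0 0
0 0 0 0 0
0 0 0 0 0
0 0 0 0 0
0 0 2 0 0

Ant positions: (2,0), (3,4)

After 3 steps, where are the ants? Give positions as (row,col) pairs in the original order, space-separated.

Step 1: ant0:(2,0)->N->(1,0) | ant1:(3,4)->N->(2,4)
  grid max=2 at (0,0)
Step 2: ant0:(1,0)->N->(0,0) | ant1:(2,4)->N->(1,4)
  grid max=3 at (0,0)
Step 3: ant0:(0,0)->E->(0,1) | ant1:(1,4)->N->(0,4)
  grid max=2 at (0,0)

(0,1) (0,4)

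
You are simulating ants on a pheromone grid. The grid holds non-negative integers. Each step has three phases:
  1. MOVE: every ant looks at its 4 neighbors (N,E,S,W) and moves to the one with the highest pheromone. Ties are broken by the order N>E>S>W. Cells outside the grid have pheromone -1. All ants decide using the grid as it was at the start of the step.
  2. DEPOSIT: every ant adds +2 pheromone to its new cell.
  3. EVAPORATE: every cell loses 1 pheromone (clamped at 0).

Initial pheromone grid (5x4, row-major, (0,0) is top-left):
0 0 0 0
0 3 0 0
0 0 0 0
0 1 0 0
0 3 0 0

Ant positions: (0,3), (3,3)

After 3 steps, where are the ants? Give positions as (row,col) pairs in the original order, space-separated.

Step 1: ant0:(0,3)->S->(1,3) | ant1:(3,3)->N->(2,3)
  grid max=2 at (1,1)
Step 2: ant0:(1,3)->S->(2,3) | ant1:(2,3)->N->(1,3)
  grid max=2 at (1,3)
Step 3: ant0:(2,3)->N->(1,3) | ant1:(1,3)->S->(2,3)
  grid max=3 at (1,3)

(1,3) (2,3)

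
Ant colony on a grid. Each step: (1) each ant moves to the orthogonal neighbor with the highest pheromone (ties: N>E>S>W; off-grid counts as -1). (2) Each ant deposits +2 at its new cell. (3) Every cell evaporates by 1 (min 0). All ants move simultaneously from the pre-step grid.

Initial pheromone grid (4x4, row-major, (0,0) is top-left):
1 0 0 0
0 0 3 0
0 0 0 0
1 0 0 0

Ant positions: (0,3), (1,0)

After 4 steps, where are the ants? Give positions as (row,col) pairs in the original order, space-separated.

Step 1: ant0:(0,3)->S->(1,3) | ant1:(1,0)->N->(0,0)
  grid max=2 at (0,0)
Step 2: ant0:(1,3)->W->(1,2) | ant1:(0,0)->E->(0,1)
  grid max=3 at (1,2)
Step 3: ant0:(1,2)->N->(0,2) | ant1:(0,1)->W->(0,0)
  grid max=2 at (0,0)
Step 4: ant0:(0,2)->S->(1,2) | ant1:(0,0)->E->(0,1)
  grid max=3 at (1,2)

(1,2) (0,1)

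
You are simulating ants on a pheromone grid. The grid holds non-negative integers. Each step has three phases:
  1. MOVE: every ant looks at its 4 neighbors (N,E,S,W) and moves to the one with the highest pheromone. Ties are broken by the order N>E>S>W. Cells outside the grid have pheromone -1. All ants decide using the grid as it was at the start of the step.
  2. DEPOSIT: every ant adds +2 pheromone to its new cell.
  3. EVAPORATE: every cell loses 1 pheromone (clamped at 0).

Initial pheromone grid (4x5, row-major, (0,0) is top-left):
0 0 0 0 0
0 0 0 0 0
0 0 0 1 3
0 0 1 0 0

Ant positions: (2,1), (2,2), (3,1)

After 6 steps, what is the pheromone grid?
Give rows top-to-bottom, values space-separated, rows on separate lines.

After step 1: ants at (1,1),(2,3),(3,2)
  0 0 0 0 0
  0 1 0 0 0
  0 0 0 2 2
  0 0 2 0 0
After step 2: ants at (0,1),(2,4),(2,2)
  0 1 0 0 0
  0 0 0 0 0
  0 0 1 1 3
  0 0 1 0 0
After step 3: ants at (0,2),(2,3),(2,3)
  0 0 1 0 0
  0 0 0 0 0
  0 0 0 4 2
  0 0 0 0 0
After step 4: ants at (0,3),(2,4),(2,4)
  0 0 0 1 0
  0 0 0 0 0
  0 0 0 3 5
  0 0 0 0 0
After step 5: ants at (0,4),(2,3),(2,3)
  0 0 0 0 1
  0 0 0 0 0
  0 0 0 6 4
  0 0 0 0 0
After step 6: ants at (1,4),(2,4),(2,4)
  0 0 0 0 0
  0 0 0 0 1
  0 0 0 5 7
  0 0 0 0 0

0 0 0 0 0
0 0 0 0 1
0 0 0 5 7
0 0 0 0 0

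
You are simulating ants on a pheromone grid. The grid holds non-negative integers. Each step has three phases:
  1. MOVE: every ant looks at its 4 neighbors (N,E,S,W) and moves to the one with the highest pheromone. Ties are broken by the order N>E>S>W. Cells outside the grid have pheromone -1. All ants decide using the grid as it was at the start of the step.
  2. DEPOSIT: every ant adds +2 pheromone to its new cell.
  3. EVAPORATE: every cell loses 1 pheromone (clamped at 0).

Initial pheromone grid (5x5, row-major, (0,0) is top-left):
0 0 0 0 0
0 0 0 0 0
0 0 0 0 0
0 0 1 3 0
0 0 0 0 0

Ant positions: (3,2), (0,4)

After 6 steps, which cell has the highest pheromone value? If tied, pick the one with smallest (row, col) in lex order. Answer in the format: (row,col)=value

Answer: (3,3)=3

Derivation:
Step 1: ant0:(3,2)->E->(3,3) | ant1:(0,4)->S->(1,4)
  grid max=4 at (3,3)
Step 2: ant0:(3,3)->N->(2,3) | ant1:(1,4)->N->(0,4)
  grid max=3 at (3,3)
Step 3: ant0:(2,3)->S->(3,3) | ant1:(0,4)->S->(1,4)
  grid max=4 at (3,3)
Step 4: ant0:(3,3)->N->(2,3) | ant1:(1,4)->N->(0,4)
  grid max=3 at (3,3)
Step 5: ant0:(2,3)->S->(3,3) | ant1:(0,4)->S->(1,4)
  grid max=4 at (3,3)
Step 6: ant0:(3,3)->N->(2,3) | ant1:(1,4)->N->(0,4)
  grid max=3 at (3,3)
Final grid:
  0 0 0 0 1
  0 0 0 0 0
  0 0 0 1 0
  0 0 0 3 0
  0 0 0 0 0
Max pheromone 3 at (3,3)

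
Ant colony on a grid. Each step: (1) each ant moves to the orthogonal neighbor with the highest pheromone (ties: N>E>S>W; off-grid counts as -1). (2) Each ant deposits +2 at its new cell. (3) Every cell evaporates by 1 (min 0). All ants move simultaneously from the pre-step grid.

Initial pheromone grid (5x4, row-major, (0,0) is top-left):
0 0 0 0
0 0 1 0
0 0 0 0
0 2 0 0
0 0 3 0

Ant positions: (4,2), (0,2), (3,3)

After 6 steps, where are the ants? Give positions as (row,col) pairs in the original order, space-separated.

Step 1: ant0:(4,2)->N->(3,2) | ant1:(0,2)->S->(1,2) | ant2:(3,3)->N->(2,3)
  grid max=2 at (1,2)
Step 2: ant0:(3,2)->S->(4,2) | ant1:(1,2)->N->(0,2) | ant2:(2,3)->N->(1,3)
  grid max=3 at (4,2)
Step 3: ant0:(4,2)->N->(3,2) | ant1:(0,2)->S->(1,2) | ant2:(1,3)->W->(1,2)
  grid max=4 at (1,2)
Step 4: ant0:(3,2)->S->(4,2) | ant1:(1,2)->N->(0,2) | ant2:(1,2)->N->(0,2)
  grid max=3 at (0,2)
Step 5: ant0:(4,2)->N->(3,2) | ant1:(0,2)->S->(1,2) | ant2:(0,2)->S->(1,2)
  grid max=6 at (1,2)
Step 6: ant0:(3,2)->S->(4,2) | ant1:(1,2)->N->(0,2) | ant2:(1,2)->N->(0,2)
  grid max=5 at (0,2)

(4,2) (0,2) (0,2)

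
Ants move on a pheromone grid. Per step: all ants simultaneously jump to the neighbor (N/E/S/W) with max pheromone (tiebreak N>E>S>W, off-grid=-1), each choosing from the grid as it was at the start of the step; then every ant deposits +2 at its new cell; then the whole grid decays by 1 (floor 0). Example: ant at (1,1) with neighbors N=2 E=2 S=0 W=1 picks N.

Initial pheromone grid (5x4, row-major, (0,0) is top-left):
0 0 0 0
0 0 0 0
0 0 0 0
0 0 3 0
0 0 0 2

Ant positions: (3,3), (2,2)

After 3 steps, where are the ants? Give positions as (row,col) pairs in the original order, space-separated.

Step 1: ant0:(3,3)->W->(3,2) | ant1:(2,2)->S->(3,2)
  grid max=6 at (3,2)
Step 2: ant0:(3,2)->N->(2,2) | ant1:(3,2)->N->(2,2)
  grid max=5 at (3,2)
Step 3: ant0:(2,2)->S->(3,2) | ant1:(2,2)->S->(3,2)
  grid max=8 at (3,2)

(3,2) (3,2)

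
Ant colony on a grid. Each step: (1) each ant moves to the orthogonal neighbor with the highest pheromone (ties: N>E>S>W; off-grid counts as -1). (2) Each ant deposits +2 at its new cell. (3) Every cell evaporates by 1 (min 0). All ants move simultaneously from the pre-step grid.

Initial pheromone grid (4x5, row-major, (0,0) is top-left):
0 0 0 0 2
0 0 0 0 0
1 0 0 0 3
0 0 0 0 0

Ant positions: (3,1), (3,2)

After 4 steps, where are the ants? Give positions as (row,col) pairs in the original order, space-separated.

Step 1: ant0:(3,1)->N->(2,1) | ant1:(3,2)->N->(2,2)
  grid max=2 at (2,4)
Step 2: ant0:(2,1)->E->(2,2) | ant1:(2,2)->W->(2,1)
  grid max=2 at (2,1)
Step 3: ant0:(2,2)->W->(2,1) | ant1:(2,1)->E->(2,2)
  grid max=3 at (2,1)
Step 4: ant0:(2,1)->E->(2,2) | ant1:(2,2)->W->(2,1)
  grid max=4 at (2,1)

(2,2) (2,1)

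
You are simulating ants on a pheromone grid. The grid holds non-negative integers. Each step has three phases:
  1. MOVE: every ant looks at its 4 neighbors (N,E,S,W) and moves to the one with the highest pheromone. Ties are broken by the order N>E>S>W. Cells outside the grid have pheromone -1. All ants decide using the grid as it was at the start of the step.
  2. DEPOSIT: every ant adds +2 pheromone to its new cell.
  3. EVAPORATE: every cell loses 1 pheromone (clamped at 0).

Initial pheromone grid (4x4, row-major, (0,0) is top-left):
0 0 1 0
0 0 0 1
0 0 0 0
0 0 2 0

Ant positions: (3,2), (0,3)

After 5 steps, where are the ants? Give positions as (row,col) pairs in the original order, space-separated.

Step 1: ant0:(3,2)->N->(2,2) | ant1:(0,3)->S->(1,3)
  grid max=2 at (1,3)
Step 2: ant0:(2,2)->S->(3,2) | ant1:(1,3)->N->(0,3)
  grid max=2 at (3,2)
Step 3: ant0:(3,2)->N->(2,2) | ant1:(0,3)->S->(1,3)
  grid max=2 at (1,3)
Step 4: ant0:(2,2)->S->(3,2) | ant1:(1,3)->N->(0,3)
  grid max=2 at (3,2)
Step 5: ant0:(3,2)->N->(2,2) | ant1:(0,3)->S->(1,3)
  grid max=2 at (1,3)

(2,2) (1,3)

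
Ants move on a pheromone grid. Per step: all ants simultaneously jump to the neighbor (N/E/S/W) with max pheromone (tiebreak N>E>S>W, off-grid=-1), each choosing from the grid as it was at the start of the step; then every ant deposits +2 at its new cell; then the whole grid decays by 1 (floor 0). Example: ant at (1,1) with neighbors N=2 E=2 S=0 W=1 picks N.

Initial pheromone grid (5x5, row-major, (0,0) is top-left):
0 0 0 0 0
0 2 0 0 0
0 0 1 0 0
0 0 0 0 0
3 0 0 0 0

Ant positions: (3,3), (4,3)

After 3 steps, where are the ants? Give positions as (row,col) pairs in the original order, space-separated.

Step 1: ant0:(3,3)->N->(2,3) | ant1:(4,3)->N->(3,3)
  grid max=2 at (4,0)
Step 2: ant0:(2,3)->S->(3,3) | ant1:(3,3)->N->(2,3)
  grid max=2 at (2,3)
Step 3: ant0:(3,3)->N->(2,3) | ant1:(2,3)->S->(3,3)
  grid max=3 at (2,3)

(2,3) (3,3)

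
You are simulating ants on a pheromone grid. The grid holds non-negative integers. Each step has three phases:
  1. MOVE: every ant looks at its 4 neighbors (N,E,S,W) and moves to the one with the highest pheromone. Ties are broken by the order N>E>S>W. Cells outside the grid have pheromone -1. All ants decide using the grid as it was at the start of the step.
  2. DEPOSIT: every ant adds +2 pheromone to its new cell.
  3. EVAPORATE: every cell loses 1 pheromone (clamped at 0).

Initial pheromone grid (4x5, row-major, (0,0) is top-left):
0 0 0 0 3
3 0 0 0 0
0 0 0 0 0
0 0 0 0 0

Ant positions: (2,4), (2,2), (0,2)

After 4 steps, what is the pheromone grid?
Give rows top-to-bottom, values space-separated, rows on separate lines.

After step 1: ants at (1,4),(1,2),(0,3)
  0 0 0 1 2
  2 0 1 0 1
  0 0 0 0 0
  0 0 0 0 0
After step 2: ants at (0,4),(0,2),(0,4)
  0 0 1 0 5
  1 0 0 0 0
  0 0 0 0 0
  0 0 0 0 0
After step 3: ants at (1,4),(0,3),(1,4)
  0 0 0 1 4
  0 0 0 0 3
  0 0 0 0 0
  0 0 0 0 0
After step 4: ants at (0,4),(0,4),(0,4)
  0 0 0 0 9
  0 0 0 0 2
  0 0 0 0 0
  0 0 0 0 0

0 0 0 0 9
0 0 0 0 2
0 0 0 0 0
0 0 0 0 0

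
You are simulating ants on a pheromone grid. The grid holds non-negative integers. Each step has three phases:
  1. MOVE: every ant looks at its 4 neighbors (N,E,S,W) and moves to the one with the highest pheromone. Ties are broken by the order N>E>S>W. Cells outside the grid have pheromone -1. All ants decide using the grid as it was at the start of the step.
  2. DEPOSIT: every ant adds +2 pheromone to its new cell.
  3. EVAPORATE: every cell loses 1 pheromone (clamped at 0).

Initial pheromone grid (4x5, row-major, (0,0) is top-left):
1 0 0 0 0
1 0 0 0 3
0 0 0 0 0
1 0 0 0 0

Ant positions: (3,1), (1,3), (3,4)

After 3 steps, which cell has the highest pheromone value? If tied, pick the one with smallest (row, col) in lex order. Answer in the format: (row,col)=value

Step 1: ant0:(3,1)->W->(3,0) | ant1:(1,3)->E->(1,4) | ant2:(3,4)->N->(2,4)
  grid max=4 at (1,4)
Step 2: ant0:(3,0)->N->(2,0) | ant1:(1,4)->S->(2,4) | ant2:(2,4)->N->(1,4)
  grid max=5 at (1,4)
Step 3: ant0:(2,0)->S->(3,0) | ant1:(2,4)->N->(1,4) | ant2:(1,4)->S->(2,4)
  grid max=6 at (1,4)
Final grid:
  0 0 0 0 0
  0 0 0 0 6
  0 0 0 0 3
  2 0 0 0 0
Max pheromone 6 at (1,4)

Answer: (1,4)=6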